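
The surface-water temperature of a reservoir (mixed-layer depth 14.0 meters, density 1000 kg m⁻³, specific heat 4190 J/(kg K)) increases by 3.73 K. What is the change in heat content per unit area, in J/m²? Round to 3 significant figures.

2.19×10^8

Areal heat capacity C = ρ c_p D = 1000 × 4190 × 14.0 = 5.87×10^7 J/(m²·K).
ΔQ = C ΔT = 5.87×10^7 × 3.73 = 2.19×10^8 J/m².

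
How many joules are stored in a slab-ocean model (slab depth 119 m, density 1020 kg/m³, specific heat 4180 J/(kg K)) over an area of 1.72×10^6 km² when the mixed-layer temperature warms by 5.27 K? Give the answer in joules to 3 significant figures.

4.60×10^21 J

Areal heat capacity C = ρ c_p D = 1020 × 4180 × 119 = 5.07×10^8 J/(m^2 K).
Heat per unit area: q = C ΔT = 5.07×10^8 × 5.27 = 2.67×10^9 J/m².
Total heat: Q = q × A = 2.67×10^9 × (1.72×10^6 × 10⁶ m²) = 4.60×10^21 J.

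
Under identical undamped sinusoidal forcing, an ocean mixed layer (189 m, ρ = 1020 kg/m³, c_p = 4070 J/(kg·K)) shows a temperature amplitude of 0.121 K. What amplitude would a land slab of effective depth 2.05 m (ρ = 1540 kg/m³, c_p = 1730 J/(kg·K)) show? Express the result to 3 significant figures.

C_ocean = 7.85×10^8 J/(m²·K); C_land = 5.46×10^6 J/(m²·K).
A ∝ 1/C ⇒ A_land = A_ocean × C_ocean/C_land = 0.121 × 144 = 17.4 K.

17.4 K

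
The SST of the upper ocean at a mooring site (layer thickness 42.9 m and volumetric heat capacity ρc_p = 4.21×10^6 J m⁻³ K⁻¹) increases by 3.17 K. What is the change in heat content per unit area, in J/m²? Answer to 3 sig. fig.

5.73×10^8

Areal heat capacity C = ρc_p × D = 4.21×10^6 × 42.9 = 1.81×10^8 J m⁻² K⁻¹.
ΔQ = C ΔT = 1.81×10^8 × 3.17 = 5.73×10^8 J/m².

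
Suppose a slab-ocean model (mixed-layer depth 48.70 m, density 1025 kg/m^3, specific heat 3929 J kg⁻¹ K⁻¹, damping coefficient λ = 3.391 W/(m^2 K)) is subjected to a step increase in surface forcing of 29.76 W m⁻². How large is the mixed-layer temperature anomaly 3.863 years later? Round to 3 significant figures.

Areal heat capacity C = ρ c_p D = 1025 × 3929 × 48.70 = 1.96×10^8 J m⁻² K⁻¹.
τ = C / λ = 1.96×10^8 / 3.391 = 5.78×10^7 s.
Equilibrium anomaly ΔT_eq = F / λ = 29.76 / 3.391 = 8.78 K.
t = 3.863 years = 1.22×10^8 s, so t/τ = 2.11.
ΔT(t) = ΔT_eq (1 − e^(−t/τ)) = 8.78 × (1 − e^−2.11) = 7.71 K.

7.71 K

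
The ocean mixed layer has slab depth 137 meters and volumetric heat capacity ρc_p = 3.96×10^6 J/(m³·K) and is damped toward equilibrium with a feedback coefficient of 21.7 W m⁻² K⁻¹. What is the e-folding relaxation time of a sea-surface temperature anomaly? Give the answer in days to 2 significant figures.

290 days

Areal heat capacity C = ρc_p × D = 3.96×10^6 × 137 = 5.43×10^8 J/(m^2 K).
Relaxation time τ = C / λ = 5.43×10^8 / 21.7 = 2.50×10^7 s.
In days: 2.50×10^7 s / (86400 s/day) = 289 days.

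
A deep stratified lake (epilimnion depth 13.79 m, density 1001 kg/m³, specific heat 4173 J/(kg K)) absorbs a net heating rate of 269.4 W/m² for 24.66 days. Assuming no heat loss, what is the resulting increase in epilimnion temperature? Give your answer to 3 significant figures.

Areal heat capacity C = ρ c_p D = 1001 × 4173 × 13.79 = 5.76×10^7 J m⁻² K⁻¹.
Net heat input Q = F Δt = 269.4 × (24.66 days × 86400 s/day) = 5.74×10^8 J/m².
ΔT = Q / C = 5.74×10^8 / 5.76×10^7 = 9.96 K.

9.96 K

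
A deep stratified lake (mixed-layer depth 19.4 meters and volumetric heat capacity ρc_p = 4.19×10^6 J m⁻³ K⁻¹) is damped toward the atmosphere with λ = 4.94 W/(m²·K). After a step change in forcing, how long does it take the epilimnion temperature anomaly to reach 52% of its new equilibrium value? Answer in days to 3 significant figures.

140 days

Areal heat capacity C = ρc_p × D = 4.19×10^6 × 19.4 = 8.13×10^7 J/(m²·K).
τ = C / λ = 8.13×10^7 / 4.94 = 1.65×10^7 s.
Fraction reached: 1 − e^(−t/τ) = 0.52 ⇒ t = −τ ln(1 − 0.52) = τ × 0.734.
t = 1.21×10^7 s = 140 days.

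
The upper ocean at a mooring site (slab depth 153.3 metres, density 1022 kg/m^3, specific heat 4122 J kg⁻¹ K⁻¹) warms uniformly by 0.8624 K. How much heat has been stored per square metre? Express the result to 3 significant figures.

5.57×10^8

Areal heat capacity C = ρ c_p D = 1022 × 4122 × 153.3 = 6.46×10^8 J/(m^2 K).
ΔQ = C ΔT = 6.46×10^8 × 0.8624 = 5.57×10^8 J/m².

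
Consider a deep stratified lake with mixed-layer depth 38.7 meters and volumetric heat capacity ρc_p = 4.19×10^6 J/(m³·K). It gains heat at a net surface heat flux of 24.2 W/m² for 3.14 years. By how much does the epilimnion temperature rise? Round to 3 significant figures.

14.8 K

Areal heat capacity C = ρc_p × D = 4.19×10^6 × 38.7 = 1.62×10^8 J m⁻² K⁻¹.
Net heat input Q = F Δt = 24.2 × (3.14 years × 3.156×10^7 s/year) = 2.40×10^9 J/m².
ΔT = Q / C = 2.40×10^9 / 1.62×10^8 = 14.8 K.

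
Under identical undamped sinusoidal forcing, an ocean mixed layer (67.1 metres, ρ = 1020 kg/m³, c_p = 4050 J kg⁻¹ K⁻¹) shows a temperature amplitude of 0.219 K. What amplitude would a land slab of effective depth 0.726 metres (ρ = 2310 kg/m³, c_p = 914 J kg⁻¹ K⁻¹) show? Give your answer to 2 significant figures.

40 K

C_ocean = 2.77×10^8 J/(m²·K); C_land = 1.53×10^6 J/(m²·K).
A ∝ 1/C ⇒ A_land = A_ocean × C_ocean/C_land = 0.219 × 181 = 39.6 K.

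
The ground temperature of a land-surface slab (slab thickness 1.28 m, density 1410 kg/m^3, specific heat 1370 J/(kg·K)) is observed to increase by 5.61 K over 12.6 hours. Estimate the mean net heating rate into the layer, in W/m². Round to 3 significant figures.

Areal heat capacity C = ρ c_p D = 1410 × 1370 × 1.28 = 2.47×10^6 J/(m²·K).
Required heat per unit area: Q = C ΔT = 2.47×10^6 × 5.61 = 1.39×10^7 J/m².
Flux F = Q / Δt = 1.39×10^7 / 45400 s = 306 W/m².

306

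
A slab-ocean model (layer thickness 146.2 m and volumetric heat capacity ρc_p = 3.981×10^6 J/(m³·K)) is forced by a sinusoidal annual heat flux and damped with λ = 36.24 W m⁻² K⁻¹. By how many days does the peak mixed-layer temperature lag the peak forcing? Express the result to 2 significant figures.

Areal heat capacity C = ρc_p × D = 3.981×10^6 × 146.2 = 5.82×10^8 J/(m²·K).
ω = 2π / 3.15×10^7 s = 1.99×10^-7 s⁻¹.
Phase lag φ = arctan(Cω/λ) = arctan(116/36.24) = 1.27 rad.
Time lag = φ / ω = 1.27 / 1.99×10^-7 = 6.36×10^6 s = 73.7 days.

74 days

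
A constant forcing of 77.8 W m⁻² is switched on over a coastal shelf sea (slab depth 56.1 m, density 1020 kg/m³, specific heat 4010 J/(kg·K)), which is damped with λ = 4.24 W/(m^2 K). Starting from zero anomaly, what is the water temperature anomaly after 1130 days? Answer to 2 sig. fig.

15 K

Areal heat capacity C = ρ c_p D = 1020 × 4010 × 56.1 = 2.29×10^8 J/(m²·K).
τ = C / λ = 2.29×10^8 / 4.24 = 5.41×10^7 s.
Equilibrium anomaly ΔT_eq = F / λ = 77.8 / 4.24 = 18.3 K.
t = 1130 days = 9.76×10^7 s, so t/τ = 1.80.
ΔT(t) = ΔT_eq (1 − e^(−t/τ)) = 18.3 × (1 − e^−1.80) = 15.3 K.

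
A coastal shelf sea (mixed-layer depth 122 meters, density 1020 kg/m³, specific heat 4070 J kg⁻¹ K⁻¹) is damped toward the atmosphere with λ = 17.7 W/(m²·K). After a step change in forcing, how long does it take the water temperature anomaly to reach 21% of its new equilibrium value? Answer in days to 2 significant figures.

78 days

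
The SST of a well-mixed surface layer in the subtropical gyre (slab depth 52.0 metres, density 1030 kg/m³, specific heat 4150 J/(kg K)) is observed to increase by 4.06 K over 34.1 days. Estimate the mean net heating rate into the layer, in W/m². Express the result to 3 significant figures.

306

Areal heat capacity C = ρ c_p D = 1030 × 4150 × 52.0 = 2.22×10^8 J/(m^2 K).
Required heat per unit area: Q = C ΔT = 2.22×10^8 × 4.06 = 9.02×10^8 J/m².
Flux F = Q / Δt = 9.02×10^8 / 2.95×10^6 s = 306 W/m².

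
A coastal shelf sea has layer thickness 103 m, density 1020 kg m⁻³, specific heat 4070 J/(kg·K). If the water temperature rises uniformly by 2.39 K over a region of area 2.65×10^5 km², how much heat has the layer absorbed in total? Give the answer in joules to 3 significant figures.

Areal heat capacity C = ρ c_p D = 1020 × 4070 × 103 = 4.28×10^8 J/(m^2 K).
Heat per unit area: q = C ΔT = 4.28×10^8 × 2.39 = 1.02×10^9 J/m².
Total heat: Q = q × A = 1.02×10^9 × (2.65×10^5 × 10⁶ m²) = 2.71×10^20 J.

2.71×10^20 J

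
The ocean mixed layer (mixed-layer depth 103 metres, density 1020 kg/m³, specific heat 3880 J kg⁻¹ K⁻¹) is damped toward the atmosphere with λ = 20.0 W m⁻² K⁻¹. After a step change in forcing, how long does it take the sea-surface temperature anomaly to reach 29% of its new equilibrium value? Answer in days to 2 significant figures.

81 days

Areal heat capacity C = ρ c_p D = 1020 × 3880 × 103 = 4.08×10^8 J m⁻² K⁻¹.
τ = C / λ = 4.08×10^8 / 20.0 = 2.04×10^7 s.
Fraction reached: 1 − e^(−t/τ) = 0.29 ⇒ t = −τ ln(1 − 0.29) = τ × 0.342.
t = 6.98×10^6 s = 80.8 days.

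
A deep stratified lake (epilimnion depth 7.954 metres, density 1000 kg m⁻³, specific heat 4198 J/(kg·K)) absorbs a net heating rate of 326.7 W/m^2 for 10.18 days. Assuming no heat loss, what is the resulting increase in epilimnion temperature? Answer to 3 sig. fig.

8.61 K

Areal heat capacity C = ρ c_p D = 1000 × 4198 × 7.954 = 3.34×10^7 J m⁻² K⁻¹.
Net heat input Q = F Δt = 326.7 × (10.18 days × 86400 s/day) = 2.87×10^8 J/m².
ΔT = Q / C = 2.87×10^8 / 3.34×10^7 = 8.61 K.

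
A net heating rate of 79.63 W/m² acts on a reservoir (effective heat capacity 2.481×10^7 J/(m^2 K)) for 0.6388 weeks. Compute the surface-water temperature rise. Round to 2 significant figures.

1.2 K

Areal heat capacity C = 2.481×10^7 J/(m^2 K) (given).
Net heat input Q = F Δt = 79.63 × (0.6388 weeks × 6.048×10^5 s/week) = 3.08×10^7 J/m².
ΔT = Q / C = 3.08×10^7 / 2.48×10^7 = 1.24 K.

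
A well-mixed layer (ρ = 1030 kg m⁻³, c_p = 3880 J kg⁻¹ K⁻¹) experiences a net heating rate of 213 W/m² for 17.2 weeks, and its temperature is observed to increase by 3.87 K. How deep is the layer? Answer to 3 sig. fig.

143 m

Heat input Q = F Δt = 213 × 1.04×10^7 s = 2.22×10^9 J/m².
Required areal heat capacity C = Q / ΔT = 5.73×10^8 J/(m²·K).
Depth D = C / (ρ c_p) = 5.73×10^8 / (1030 × 3880) = 143 m.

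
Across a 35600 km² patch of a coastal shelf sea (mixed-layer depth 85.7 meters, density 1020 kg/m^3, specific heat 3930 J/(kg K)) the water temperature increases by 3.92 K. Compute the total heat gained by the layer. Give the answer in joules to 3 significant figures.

Areal heat capacity C = ρ c_p D = 1020 × 3930 × 85.7 = 3.44×10^8 J/(m²·K).
Heat per unit area: q = C ΔT = 3.44×10^8 × 3.92 = 1.35×10^9 J/m².
Total heat: Q = q × A = 1.35×10^9 × (35600 × 10⁶ m²) = 4.79×10^19 J.

4.79×10^19 J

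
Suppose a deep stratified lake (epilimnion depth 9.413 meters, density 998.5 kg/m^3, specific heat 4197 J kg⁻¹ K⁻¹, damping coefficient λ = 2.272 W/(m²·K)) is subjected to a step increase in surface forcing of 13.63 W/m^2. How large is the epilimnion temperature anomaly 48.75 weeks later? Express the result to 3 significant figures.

4.90 K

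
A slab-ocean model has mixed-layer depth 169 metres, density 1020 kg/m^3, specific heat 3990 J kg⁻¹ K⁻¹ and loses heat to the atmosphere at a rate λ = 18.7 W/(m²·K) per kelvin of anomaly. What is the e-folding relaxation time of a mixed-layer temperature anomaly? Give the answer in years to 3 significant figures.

1.17 years

Areal heat capacity C = ρ c_p D = 1020 × 3990 × 169 = 6.88×10^8 J m⁻² K⁻¹.
Relaxation time τ = C / λ = 6.88×10^8 / 18.7 = 3.68×10^7 s.
In years: 3.68×10^7 s / (3.156×10^7 s/year) = 1.17 years.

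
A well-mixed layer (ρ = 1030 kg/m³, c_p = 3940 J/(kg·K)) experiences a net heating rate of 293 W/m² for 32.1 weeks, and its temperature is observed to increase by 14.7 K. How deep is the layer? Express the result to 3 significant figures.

Heat input Q = F Δt = 293 × 1.94×10^7 s = 5.69×10^9 J/m².
Required areal heat capacity C = Q / ΔT = 3.87×10^8 J/(m²·K).
Depth D = C / (ρ c_p) = 3.87×10^8 / (1030 × 3940) = 95.4 m.

95.4 m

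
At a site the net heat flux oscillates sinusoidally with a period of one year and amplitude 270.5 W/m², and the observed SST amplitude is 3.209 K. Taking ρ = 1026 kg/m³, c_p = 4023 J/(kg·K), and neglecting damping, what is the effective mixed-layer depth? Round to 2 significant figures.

ω = 2π / 3.15×10^7 s = 1.99×10^-7 s⁻¹.
Required C = F₀ / (A ω) = 270.5 / (3.209 × 1.99×10^-7) = 4.23×10^8 J/(m²·K).
D = C / (ρ c_p) = 4.23×10^8 / (1026 × 4023) = 103 m.

100 m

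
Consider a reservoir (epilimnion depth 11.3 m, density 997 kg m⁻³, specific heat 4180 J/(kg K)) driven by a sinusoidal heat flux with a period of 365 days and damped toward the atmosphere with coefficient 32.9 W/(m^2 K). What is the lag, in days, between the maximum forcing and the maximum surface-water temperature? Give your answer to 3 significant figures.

16.1 days

Areal heat capacity C = ρ c_p D = 997 × 4180 × 11.3 = 4.71×10^7 J/(m^2 K).
ω = 2π / 3.15×10^7 s = 1.99×10^-7 s⁻¹.
Phase lag φ = arctan(Cω/λ) = arctan(9.38/32.9) = 0.278 rad.
Time lag = φ / ω = 0.278 / 1.99×10^-7 = 1.39×10^6 s = 16.1 days.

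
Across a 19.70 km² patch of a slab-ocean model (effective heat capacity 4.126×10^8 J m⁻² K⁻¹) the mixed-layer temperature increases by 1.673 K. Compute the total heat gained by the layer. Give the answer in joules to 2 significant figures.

1.4×10^16 J

Areal heat capacity C = 4.126×10^8 J m⁻² K⁻¹ (given).
Heat per unit area: q = C ΔT = 4.13×10^8 × 1.673 = 6.90×10^8 J/m².
Total heat: Q = q × A = 6.90×10^8 × (19.70 × 10⁶ m²) = 1.36×10^16 J.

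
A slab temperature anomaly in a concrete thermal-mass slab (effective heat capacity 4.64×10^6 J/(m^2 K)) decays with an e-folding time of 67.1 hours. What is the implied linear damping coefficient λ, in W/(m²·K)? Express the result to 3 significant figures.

Areal heat capacity C = 4.64×10^6 J/(m^2 K) (given).
τ = 67.1 hours = 2.42×10^5 s.
λ = C / τ = 4.64×10^6 / 2.42×10^5 = 19.2 W/(m²·K).

19.2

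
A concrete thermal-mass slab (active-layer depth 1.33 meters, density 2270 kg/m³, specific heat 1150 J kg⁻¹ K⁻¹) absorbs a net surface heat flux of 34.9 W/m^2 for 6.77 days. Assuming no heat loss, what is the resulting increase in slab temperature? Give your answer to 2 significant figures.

5.9 K

Areal heat capacity C = ρ c_p D = 2270 × 1150 × 1.33 = 3.47×10^6 J m⁻² K⁻¹.
Net heat input Q = F Δt = 34.9 × (6.77 days × 86400 s/day) = 2.04×10^7 J/m².
ΔT = Q / C = 2.04×10^7 / 3.47×10^6 = 5.88 K.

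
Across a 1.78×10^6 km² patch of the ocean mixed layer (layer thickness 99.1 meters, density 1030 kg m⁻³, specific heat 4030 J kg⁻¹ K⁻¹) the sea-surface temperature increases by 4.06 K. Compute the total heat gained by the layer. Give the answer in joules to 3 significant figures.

2.97×10^21 J

Areal heat capacity C = ρ c_p D = 1030 × 4030 × 99.1 = 4.11×10^8 J/(m^2 K).
Heat per unit area: q = C ΔT = 4.11×10^8 × 4.06 = 1.67×10^9 J/m².
Total heat: Q = q × A = 1.67×10^9 × (1.78×10^6 × 10⁶ m²) = 2.97×10^21 J.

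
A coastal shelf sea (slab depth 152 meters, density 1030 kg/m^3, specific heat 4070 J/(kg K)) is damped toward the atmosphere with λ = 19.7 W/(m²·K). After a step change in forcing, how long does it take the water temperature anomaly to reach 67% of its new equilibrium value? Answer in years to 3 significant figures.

1.14 years

Areal heat capacity C = ρ c_p D = 1030 × 4070 × 152 = 6.37×10^8 J m⁻² K⁻¹.
τ = C / λ = 6.37×10^8 / 19.7 = 3.23×10^7 s.
Fraction reached: 1 − e^(−t/τ) = 0.67 ⇒ t = −τ ln(1 − 0.67) = τ × 1.11.
t = 3.59×10^7 s = 1.14 years.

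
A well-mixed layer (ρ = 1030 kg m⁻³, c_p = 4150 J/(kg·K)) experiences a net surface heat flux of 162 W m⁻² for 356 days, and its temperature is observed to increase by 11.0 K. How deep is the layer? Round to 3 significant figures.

Heat input Q = F Δt = 162 × 3.08×10^7 s = 4.98×10^9 J/m².
Required areal heat capacity C = Q / ΔT = 4.53×10^8 J/(m²·K).
Depth D = C / (ρ c_p) = 4.53×10^8 / (1030 × 4150) = 106 m.

106 m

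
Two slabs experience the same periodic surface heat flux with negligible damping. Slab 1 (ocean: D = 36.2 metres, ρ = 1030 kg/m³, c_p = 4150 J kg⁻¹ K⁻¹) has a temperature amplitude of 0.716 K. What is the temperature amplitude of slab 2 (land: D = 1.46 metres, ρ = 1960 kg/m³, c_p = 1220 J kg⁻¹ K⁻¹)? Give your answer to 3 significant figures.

31.7 K

C_ocean = 1.55×10^8 J/(m²·K); C_land = 3.49×10^6 J/(m²·K).
A ∝ 1/C ⇒ A_land = A_ocean × C_ocean/C_land = 0.716 × 44.3 = 31.7 K.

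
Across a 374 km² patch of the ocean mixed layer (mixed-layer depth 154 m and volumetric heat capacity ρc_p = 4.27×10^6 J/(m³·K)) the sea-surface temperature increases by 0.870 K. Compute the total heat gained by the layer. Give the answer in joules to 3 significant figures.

Areal heat capacity C = ρc_p × D = 4.27×10^6 × 154 = 6.58×10^8 J m⁻² K⁻¹.
Heat per unit area: q = C ΔT = 6.58×10^8 × 0.870 = 5.72×10^8 J/m².
Total heat: Q = q × A = 5.72×10^8 × (374 × 10⁶ m²) = 2.14×10^17 J.

2.14×10^17 J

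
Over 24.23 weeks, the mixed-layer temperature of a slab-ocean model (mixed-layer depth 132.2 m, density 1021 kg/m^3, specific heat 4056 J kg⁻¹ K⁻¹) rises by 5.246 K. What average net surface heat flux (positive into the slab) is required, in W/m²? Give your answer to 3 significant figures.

196

Areal heat capacity C = ρ c_p D = 1021 × 4056 × 132.2 = 5.47×10^8 J m⁻² K⁻¹.
Required heat per unit area: Q = C ΔT = 5.47×10^8 × 5.246 = 2.87×10^9 J/m².
Flux F = Q / Δt = 2.87×10^9 / 1.47×10^7 s = 196 W/m².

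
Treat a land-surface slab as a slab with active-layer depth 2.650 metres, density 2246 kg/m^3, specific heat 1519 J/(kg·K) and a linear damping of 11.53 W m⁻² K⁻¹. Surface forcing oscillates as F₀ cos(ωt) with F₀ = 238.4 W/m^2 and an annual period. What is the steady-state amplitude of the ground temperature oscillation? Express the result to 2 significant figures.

Areal heat capacity C = ρ c_p D = 2246 × 1519 × 2.650 = 9.04×10^6 J m⁻² K⁻¹.
Angular frequency ω = 2π / T = 2π / 3.15×10^7 s = 1.99×10^-7 s⁻¹.
√((Cω)² + λ²) = √((1.80)² + 11.53²) = 11.7 W/(m²·K).
Amplitude A = F₀ / √((Cω)²+λ²) = 238.4 / 11.7 = 20.4 K.

20 K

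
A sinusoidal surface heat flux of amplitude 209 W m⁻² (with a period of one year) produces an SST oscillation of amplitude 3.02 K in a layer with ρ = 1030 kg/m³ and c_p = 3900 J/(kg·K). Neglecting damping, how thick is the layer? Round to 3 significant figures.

86.5 m

ω = 2π / 3.15×10^7 s = 1.99×10^-7 s⁻¹.
Required C = F₀ / (A ω) = 209 / (3.02 × 1.99×10^-7) = 3.47×10^8 J/(m²·K).
D = C / (ρ c_p) = 3.47×10^8 / (1030 × 3900) = 86.5 m.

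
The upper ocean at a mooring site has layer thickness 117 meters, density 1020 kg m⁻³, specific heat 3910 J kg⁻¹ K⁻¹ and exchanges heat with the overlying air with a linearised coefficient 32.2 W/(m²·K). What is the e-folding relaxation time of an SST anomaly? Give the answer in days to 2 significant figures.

Areal heat capacity C = ρ c_p D = 1020 × 3910 × 117 = 4.67×10^8 J/(m^2 K).
Relaxation time τ = C / λ = 4.67×10^8 / 32.2 = 1.45×10^7 s.
In days: 1.45×10^7 s / (86400 s/day) = 168 days.

170 days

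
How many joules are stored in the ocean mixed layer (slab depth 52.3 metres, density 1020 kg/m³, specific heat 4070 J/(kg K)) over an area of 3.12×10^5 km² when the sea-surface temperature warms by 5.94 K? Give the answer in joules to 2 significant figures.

4.0×10^20 J

Areal heat capacity C = ρ c_p D = 1020 × 4070 × 52.3 = 2.17×10^8 J m⁻² K⁻¹.
Heat per unit area: q = C ΔT = 2.17×10^8 × 5.94 = 1.29×10^9 J/m².
Total heat: Q = q × A = 1.29×10^9 × (3.12×10^5 × 10⁶ m²) = 4.02×10^20 J.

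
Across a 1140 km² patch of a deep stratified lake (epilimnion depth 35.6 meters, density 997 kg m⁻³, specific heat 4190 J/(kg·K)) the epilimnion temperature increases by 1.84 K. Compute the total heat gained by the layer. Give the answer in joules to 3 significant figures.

Areal heat capacity C = ρ c_p D = 997 × 4190 × 35.6 = 1.49×10^8 J m⁻² K⁻¹.
Heat per unit area: q = C ΔT = 1.49×10^8 × 1.84 = 2.74×10^8 J/m².
Total heat: Q = q × A = 2.74×10^8 × (1140 × 10⁶ m²) = 3.12×10^17 J.

3.12×10^17 J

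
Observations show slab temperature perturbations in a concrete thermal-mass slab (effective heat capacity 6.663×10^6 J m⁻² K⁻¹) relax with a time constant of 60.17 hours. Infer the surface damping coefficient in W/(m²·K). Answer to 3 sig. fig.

30.8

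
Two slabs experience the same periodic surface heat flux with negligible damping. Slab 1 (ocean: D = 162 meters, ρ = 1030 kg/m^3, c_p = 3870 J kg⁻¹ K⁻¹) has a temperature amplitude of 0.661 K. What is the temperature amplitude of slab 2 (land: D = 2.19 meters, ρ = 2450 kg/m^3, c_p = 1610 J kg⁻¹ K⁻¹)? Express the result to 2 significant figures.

49 K

C_ocean = 6.46×10^8 J/(m²·K); C_land = 8.64×10^6 J/(m²·K).
A ∝ 1/C ⇒ A_land = A_ocean × C_ocean/C_land = 0.661 × 74.8 = 49.4 K.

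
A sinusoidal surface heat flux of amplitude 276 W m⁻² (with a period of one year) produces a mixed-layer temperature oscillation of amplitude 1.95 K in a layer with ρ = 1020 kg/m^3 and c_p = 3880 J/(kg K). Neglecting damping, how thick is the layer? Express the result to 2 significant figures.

ω = 2π / 3.15×10^7 s = 1.99×10^-7 s⁻¹.
Required C = F₀ / (A ω) = 276 / (1.95 × 1.99×10^-7) = 7.10×10^8 J/(m²·K).
D = C / (ρ c_p) = 7.10×10^8 / (1020 × 3880) = 180 m.

180 m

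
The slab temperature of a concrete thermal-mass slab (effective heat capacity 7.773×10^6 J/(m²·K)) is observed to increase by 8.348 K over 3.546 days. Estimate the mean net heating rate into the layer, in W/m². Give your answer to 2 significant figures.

210

Areal heat capacity C = 7.773×10^6 J/(m²·K) (given).
Required heat per unit area: Q = C ΔT = 7.77×10^6 × 8.348 = 6.49×10^7 J/m².
Flux F = Q / Δt = 6.49×10^7 / 3.06×10^5 s = 212 W/m².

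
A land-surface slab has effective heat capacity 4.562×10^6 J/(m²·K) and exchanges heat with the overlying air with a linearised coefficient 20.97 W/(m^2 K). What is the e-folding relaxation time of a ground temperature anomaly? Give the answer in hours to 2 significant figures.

Areal heat capacity C = 4.562×10^6 J/(m²·K) (given).
Relaxation time τ = C / λ = 4.56×10^6 / 20.97 = 2.18×10^5 s.
In hours: 2.18×10^5 s / (3600 s/hour) = 60.4 hours.

60 hours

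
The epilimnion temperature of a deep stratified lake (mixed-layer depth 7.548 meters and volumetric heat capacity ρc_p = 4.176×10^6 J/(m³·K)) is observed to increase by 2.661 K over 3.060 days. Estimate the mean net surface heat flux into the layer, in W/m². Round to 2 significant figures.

320

Areal heat capacity C = ρc_p × D = 4.176×10^6 × 7.548 = 3.15×10^7 J/(m²·K).
Required heat per unit area: Q = C ΔT = 3.15×10^7 × 2.661 = 8.39×10^7 J/m².
Flux F = Q / Δt = 8.39×10^7 / 2.64×10^5 s = 317 W/m².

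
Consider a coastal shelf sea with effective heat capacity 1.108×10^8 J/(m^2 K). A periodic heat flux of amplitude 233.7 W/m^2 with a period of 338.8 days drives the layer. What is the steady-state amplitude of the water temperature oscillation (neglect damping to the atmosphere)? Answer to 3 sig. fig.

9.83 K

Areal heat capacity C = 1.108×10^8 J/(m^2 K) (given).
Angular frequency ω = 2π / T = 2π / 2.93×10^7 s = 2.15×10^-7 s⁻¹.
Cω = 1.11×10^8 × 2.15×10^-7 = 23.8 W/(m²·K).
Amplitude A = F₀ / (Cω) = 233.7 / 23.8 = 9.83 K.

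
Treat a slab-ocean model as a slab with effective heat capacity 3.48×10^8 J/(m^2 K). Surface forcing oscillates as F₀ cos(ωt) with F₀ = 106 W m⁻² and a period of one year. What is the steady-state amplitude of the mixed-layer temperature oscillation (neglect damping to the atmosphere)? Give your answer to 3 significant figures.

Areal heat capacity C = 3.48×10^8 J/(m^2 K) (given).
Angular frequency ω = 2π / T = 2π / 3.15×10^7 s = 1.99×10^-7 s⁻¹.
Cω = 3.48×10^8 × 1.99×10^-7 = 69.3 W/(m²·K).
Amplitude A = F₀ / (Cω) = 106 / 69.3 = 1.53 K.

1.53 K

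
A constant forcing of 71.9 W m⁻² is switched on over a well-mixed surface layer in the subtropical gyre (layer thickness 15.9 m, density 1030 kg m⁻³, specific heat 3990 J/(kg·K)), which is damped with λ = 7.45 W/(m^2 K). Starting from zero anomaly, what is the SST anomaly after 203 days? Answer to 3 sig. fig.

8.34 K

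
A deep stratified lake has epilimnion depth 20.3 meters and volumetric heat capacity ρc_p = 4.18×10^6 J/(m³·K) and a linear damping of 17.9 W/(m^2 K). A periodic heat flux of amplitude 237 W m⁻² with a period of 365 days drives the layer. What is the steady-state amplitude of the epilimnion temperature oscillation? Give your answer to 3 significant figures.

Areal heat capacity C = ρc_p × D = 4.18×10^6 × 20.3 = 8.49×10^7 J/(m^2 K).
Angular frequency ω = 2π / T = 2π / 3.15×10^7 s = 1.99×10^-7 s⁻¹.
√((Cω)² + λ²) = √((16.9)² + 17.9²) = 24.6 W/(m²·K).
Amplitude A = F₀ / √((Cω)²+λ²) = 237 / 24.6 = 9.63 K.

9.63 K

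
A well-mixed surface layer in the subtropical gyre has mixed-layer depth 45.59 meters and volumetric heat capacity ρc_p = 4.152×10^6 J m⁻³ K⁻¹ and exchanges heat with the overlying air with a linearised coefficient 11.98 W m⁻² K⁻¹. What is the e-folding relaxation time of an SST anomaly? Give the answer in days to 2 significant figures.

180 days

Areal heat capacity C = ρc_p × D = 4.152×10^6 × 45.59 = 1.89×10^8 J m⁻² K⁻¹.
Relaxation time τ = C / λ = 1.89×10^8 / 11.98 = 1.58×10^7 s.
In days: 1.58×10^7 s / (86400 s/day) = 183 days.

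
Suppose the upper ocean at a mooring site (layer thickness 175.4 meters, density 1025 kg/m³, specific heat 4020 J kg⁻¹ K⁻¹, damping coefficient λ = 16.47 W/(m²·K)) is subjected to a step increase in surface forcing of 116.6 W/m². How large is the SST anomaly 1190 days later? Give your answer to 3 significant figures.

Areal heat capacity C = ρ c_p D = 1025 × 4020 × 175.4 = 7.23×10^8 J m⁻² K⁻¹.
τ = C / λ = 7.23×10^8 / 16.47 = 4.39×10^7 s.
Equilibrium anomaly ΔT_eq = F / λ = 116.6 / 16.47 = 7.08 K.
t = 1190 days = 1.03×10^8 s, so t/τ = 2.34.
ΔT(t) = ΔT_eq (1 − e^(−t/τ)) = 7.08 × (1 − e^−2.34) = 6.40 K.

6.40 K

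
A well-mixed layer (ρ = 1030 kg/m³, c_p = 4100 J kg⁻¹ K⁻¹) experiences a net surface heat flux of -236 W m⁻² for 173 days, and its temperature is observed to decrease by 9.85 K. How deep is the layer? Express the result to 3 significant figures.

Heat input Q = F Δt = -236 × 1.49×10^7 s = -3.53×10^9 J/m².
Required areal heat capacity C = Q / ΔT = 3.58×10^8 J/(m²·K).
Depth D = C / (ρ c_p) = 3.58×10^8 / (1030 × 4100) = 84.8 m.

84.8 m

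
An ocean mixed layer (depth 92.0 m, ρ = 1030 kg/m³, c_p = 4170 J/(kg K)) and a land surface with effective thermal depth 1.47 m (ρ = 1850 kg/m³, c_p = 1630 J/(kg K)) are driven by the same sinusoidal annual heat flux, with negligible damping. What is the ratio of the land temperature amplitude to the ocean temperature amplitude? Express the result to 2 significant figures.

C_ocean = 1030 × 4170 × 92.0 = 3.95×10^8 J/(m²·K).
C_land = 1850 × 1630 × 1.47 = 4.43×10^6 J/(m²·K).
Undamped amplitude ∝ 1/C, so A_land/A_ocean = C_ocean/C_land = 89.1.

89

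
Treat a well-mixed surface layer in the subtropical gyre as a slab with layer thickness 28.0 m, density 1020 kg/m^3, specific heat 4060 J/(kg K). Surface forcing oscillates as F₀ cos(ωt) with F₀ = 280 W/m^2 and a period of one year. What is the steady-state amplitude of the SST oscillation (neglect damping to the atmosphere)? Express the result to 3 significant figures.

12.1 K

Areal heat capacity C = ρ c_p D = 1020 × 4060 × 28.0 = 1.16×10^8 J/(m²·K).
Angular frequency ω = 2π / T = 2π / 3.15×10^7 s = 1.99×10^-7 s⁻¹.
Cω = 1.16×10^8 × 1.99×10^-7 = 23.1 W/(m²·K).
Amplitude A = F₀ / (Cω) = 280 / 23.1 = 12.1 K.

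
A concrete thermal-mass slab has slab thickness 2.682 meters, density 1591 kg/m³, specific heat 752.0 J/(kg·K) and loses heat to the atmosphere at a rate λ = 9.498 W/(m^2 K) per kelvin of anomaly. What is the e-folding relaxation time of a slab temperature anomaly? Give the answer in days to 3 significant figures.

Areal heat capacity C = ρ c_p D = 1591 × 752.0 × 2.682 = 3.21×10^6 J m⁻² K⁻¹.
Relaxation time τ = C / λ = 3.21×10^6 / 9.498 = 3.38×10^5 s.
In days: 3.38×10^5 s / (86400 s/day) = 3.91 days.

3.91 days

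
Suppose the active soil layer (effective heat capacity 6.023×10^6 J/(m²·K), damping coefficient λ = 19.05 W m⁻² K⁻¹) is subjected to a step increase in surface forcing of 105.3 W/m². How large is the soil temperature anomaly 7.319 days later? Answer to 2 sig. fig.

Areal heat capacity C = 6.023×10^6 J/(m²·K) (given).
τ = C / λ = 6.02×10^6 / 19.05 = 3.16×10^5 s.
Equilibrium anomaly ΔT_eq = F / λ = 105.3 / 19.05 = 5.53 K.
t = 7.319 days = 6.32×10^5 s, so t/τ = 2.00.
ΔT(t) = ΔT_eq (1 − e^(−t/τ)) = 5.53 × (1 − e^−2.00) = 4.78 K.

4.8 K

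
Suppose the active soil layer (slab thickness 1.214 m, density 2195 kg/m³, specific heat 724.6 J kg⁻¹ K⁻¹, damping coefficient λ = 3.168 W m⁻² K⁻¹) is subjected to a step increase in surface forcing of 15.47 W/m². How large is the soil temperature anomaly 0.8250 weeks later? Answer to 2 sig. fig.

Areal heat capacity C = ρ c_p D = 2195 × 724.6 × 1.214 = 1.93×10^6 J/(m²·K).
τ = C / λ = 1.93×10^6 / 3.168 = 6.09×10^5 s.
Equilibrium anomaly ΔT_eq = F / λ = 15.47 / 3.168 = 4.88 K.
t = 0.8250 weeks = 4.99×10^5 s, so t/τ = 0.819.
ΔT(t) = ΔT_eq (1 − e^(−t/τ)) = 4.88 × (1 − e^−0.819) = 2.73 K.

2.7 K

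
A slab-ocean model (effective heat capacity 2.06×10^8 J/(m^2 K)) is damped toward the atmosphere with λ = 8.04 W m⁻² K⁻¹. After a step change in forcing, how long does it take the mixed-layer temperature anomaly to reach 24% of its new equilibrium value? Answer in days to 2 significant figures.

81 days

Areal heat capacity C = 2.06×10^8 J/(m^2 K) (given).
τ = C / λ = 2.06×10^8 / 8.04 = 2.56×10^7 s.
Fraction reached: 1 − e^(−t/τ) = 0.24 ⇒ t = −τ ln(1 − 0.24) = τ × 0.274.
t = 7.03×10^6 s = 81.4 days.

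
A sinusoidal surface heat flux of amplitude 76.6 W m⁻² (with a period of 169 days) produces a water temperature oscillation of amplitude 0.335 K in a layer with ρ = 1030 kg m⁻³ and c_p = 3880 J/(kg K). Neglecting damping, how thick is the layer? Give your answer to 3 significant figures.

133 m

ω = 2π / 1.46×10^7 s = 4.30×10^-7 s⁻¹.
Required C = F₀ / (A ω) = 76.6 / (0.335 × 4.30×10^-7) = 5.31×10^8 J/(m²·K).
D = C / (ρ c_p) = 5.31×10^8 / (1030 × 3880) = 133 m.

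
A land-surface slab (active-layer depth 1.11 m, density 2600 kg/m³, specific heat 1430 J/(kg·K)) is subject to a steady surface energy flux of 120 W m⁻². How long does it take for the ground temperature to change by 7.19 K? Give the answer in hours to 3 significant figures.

Areal heat capacity C = ρ c_p D = 2600 × 1430 × 1.11 = 4.13×10^6 J/(m^2 K).
Time required: Δt = C ΔT / F = 4.13×10^6 × 7.19 / 120 = 2.47×10^5 s.
In hours: 2.47×10^5 s / (3600 s/hour) = 68.7 hours.

68.7 hours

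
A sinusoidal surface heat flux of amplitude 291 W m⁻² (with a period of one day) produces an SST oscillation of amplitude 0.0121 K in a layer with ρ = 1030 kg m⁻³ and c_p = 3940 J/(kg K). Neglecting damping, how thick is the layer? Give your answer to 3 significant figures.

ω = 2π / 86400 s = 7.27×10^-5 s⁻¹.
Required C = F₀ / (A ω) = 291 / (0.0121 × 7.27×10^-5) = 3.31×10^8 J/(m²·K).
D = C / (ρ c_p) = 3.31×10^8 / (1030 × 3940) = 81.5 m.

81.5 m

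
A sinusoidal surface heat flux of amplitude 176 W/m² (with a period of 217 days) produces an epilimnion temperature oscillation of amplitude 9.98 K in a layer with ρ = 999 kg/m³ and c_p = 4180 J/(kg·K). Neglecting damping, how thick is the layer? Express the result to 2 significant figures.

ω = 2π / 1.87×10^7 s = 3.35×10^-7 s⁻¹.
Required C = F₀ / (A ω) = 176 / (9.98 × 3.35×10^-7) = 5.26×10^7 J/(m²·K).
D = C / (ρ c_p) = 5.26×10^7 / (999 × 4180) = 12.6 m.

13 m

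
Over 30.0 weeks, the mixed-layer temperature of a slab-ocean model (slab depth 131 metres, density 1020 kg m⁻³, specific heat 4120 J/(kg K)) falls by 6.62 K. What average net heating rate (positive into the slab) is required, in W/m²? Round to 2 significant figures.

-200

Areal heat capacity C = ρ c_p D = 1020 × 4120 × 131 = 5.51×10^8 J/(m²·K).
Required heat per unit area: Q = C ΔT = 5.51×10^8 × -6.62 = -3.64×10^9 J/m².
Flux F = Q / Δt = -3.64×10^9 / 1.81×10^7 s = -201 W/m².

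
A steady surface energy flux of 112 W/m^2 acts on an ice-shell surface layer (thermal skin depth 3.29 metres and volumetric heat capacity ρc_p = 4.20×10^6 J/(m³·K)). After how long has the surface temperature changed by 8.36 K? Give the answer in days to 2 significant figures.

Areal heat capacity C = ρc_p × D = 4.20×10^6 × 3.29 = 1.38×10^7 J/(m^2 K).
Time required: Δt = C ΔT / F = 1.38×10^7 × 8.36 / 112 = 1.03×10^6 s.
In days: 1.03×10^6 s / (86400 s/day) = 11.9 days.

12 days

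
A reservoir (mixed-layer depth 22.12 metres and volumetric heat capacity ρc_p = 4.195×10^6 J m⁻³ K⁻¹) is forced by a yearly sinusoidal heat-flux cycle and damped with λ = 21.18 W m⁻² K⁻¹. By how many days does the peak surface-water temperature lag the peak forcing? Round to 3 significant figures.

41.7 days

Areal heat capacity C = ρc_p × D = 4.195×10^6 × 22.12 = 9.28×10^7 J m⁻² K⁻¹.
ω = 2π / 3.15×10^7 s = 1.99×10^-7 s⁻¹.
Phase lag φ = arctan(Cω/λ) = arctan(18.5/21.18) = 0.718 rad.
Time lag = φ / ω = 0.718 / 1.99×10^-7 = 3.60×10^6 s = 41.7 days.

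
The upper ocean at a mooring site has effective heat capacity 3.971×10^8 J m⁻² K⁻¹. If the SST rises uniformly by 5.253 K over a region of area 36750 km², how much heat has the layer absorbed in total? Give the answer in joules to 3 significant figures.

Areal heat capacity C = 3.971×10^8 J m⁻² K⁻¹ (given).
Heat per unit area: q = C ΔT = 3.97×10^8 × 5.253 = 2.09×10^9 J/m².
Total heat: Q = q × A = 2.09×10^9 × (36750 × 10⁶ m²) = 7.67×10^19 J.

7.67×10^19 J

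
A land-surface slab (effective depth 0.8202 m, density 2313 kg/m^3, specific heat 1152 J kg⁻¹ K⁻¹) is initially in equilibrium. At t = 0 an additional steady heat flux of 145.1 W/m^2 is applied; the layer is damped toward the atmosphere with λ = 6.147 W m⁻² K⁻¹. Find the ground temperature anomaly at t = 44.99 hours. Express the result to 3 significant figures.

8.64 K

Areal heat capacity C = ρ c_p D = 2313 × 1152 × 0.8202 = 2.19×10^6 J/(m^2 K).
τ = C / λ = 2.19×10^6 / 6.147 = 3.56×10^5 s.
Equilibrium anomaly ΔT_eq = F / λ = 145.1 / 6.147 = 23.6 K.
t = 44.99 hours = 1.62×10^5 s, so t/τ = 0.456.
ΔT(t) = ΔT_eq (1 − e^(−t/τ)) = 23.6 × (1 − e^−0.456) = 8.64 K.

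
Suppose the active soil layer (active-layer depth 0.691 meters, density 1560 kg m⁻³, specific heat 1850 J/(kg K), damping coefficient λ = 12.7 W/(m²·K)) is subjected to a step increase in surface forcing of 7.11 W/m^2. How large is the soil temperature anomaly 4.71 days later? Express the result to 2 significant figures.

Areal heat capacity C = ρ c_p D = 1560 × 1850 × 0.691 = 1.99×10^6 J/(m²·K).
τ = C / λ = 1.99×10^6 / 12.7 = 1.57×10^5 s.
Equilibrium anomaly ΔT_eq = F / λ = 7.11 / 12.7 = 0.560 K.
t = 4.71 days = 4.07×10^5 s, so t/τ = 2.59.
ΔT(t) = ΔT_eq (1 − e^(−t/τ)) = 0.560 × (1 − e^−2.59) = 0.518 K.

0.52 K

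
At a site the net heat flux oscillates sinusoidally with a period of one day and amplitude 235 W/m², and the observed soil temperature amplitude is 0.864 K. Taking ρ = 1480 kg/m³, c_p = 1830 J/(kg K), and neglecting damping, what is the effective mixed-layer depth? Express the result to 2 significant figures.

1.4 m

ω = 2π / 86400 s = 7.27×10^-5 s⁻¹.
Required C = F₀ / (A ω) = 235 / (0.864 × 7.27×10^-5) = 3.74×10^6 J/(m²·K).
D = C / (ρ c_p) = 3.74×10^6 / (1480 × 1830) = 1.38 m.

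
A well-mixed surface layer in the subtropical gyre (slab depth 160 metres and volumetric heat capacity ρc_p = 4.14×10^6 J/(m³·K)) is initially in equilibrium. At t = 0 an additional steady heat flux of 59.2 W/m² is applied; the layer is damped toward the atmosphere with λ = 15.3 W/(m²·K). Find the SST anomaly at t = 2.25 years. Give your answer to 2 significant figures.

Areal heat capacity C = ρc_p × D = 4.14×10^6 × 160 = 6.62×10^8 J m⁻² K⁻¹.
τ = C / λ = 6.62×10^8 / 15.3 = 4.33×10^7 s.
Equilibrium anomaly ΔT_eq = F / λ = 59.2 / 15.3 = 3.87 K.
t = 2.25 years = 7.10×10^7 s, so t/τ = 1.64.
ΔT(t) = ΔT_eq (1 − e^(−t/τ)) = 3.87 × (1 − e^−1.64) = 3.12 K.

3.1 K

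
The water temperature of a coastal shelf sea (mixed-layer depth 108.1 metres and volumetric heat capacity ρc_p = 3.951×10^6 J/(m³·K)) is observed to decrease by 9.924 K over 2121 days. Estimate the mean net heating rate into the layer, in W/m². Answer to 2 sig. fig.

-23

Areal heat capacity C = ρc_p × D = 3.951×10^6 × 108.1 = 4.27×10^8 J m⁻² K⁻¹.
Required heat per unit area: Q = C ΔT = 4.27×10^8 × -9.924 = -4.24×10^9 J/m².
Flux F = Q / Δt = -4.24×10^9 / 1.83×10^8 s = -23.1 W/m².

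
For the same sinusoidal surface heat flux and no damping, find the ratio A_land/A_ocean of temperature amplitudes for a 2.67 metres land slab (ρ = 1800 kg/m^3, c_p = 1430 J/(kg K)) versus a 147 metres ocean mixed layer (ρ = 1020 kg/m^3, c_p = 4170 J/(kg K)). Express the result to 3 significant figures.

C_ocean = 1020 × 4170 × 147 = 6.25×10^8 J/(m²·K).
C_land = 1800 × 1430 × 2.67 = 6.87×10^6 J/(m²·K).
Undamped amplitude ∝ 1/C, so A_land/A_ocean = C_ocean/C_land = 91.0.

91.0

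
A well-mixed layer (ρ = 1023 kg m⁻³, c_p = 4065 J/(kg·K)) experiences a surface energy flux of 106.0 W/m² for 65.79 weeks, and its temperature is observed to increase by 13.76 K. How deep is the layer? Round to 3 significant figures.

Heat input Q = F Δt = 106.0 × 3.98×10^7 s = 4.22×10^9 J/m².
Required areal heat capacity C = Q / ΔT = 3.07×10^8 J/(m²·K).
Depth D = C / (ρ c_p) = 3.07×10^8 / (1023 × 4065) = 73.7 m.

73.7 m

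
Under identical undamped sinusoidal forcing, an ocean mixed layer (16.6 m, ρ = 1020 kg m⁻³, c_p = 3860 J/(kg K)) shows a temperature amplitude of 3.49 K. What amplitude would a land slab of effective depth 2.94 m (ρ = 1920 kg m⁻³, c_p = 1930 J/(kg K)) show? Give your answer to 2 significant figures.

C_ocean = 6.54×10^7 J/(m²·K); C_land = 1.09×10^7 J/(m²·K).
A ∝ 1/C ⇒ A_land = A_ocean × C_ocean/C_land = 3.49 × 6.00 = 20.9 K.

21 K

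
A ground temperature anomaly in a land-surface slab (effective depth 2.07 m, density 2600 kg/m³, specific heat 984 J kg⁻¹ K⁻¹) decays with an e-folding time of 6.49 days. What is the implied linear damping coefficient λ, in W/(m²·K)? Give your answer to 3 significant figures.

Areal heat capacity C = ρ c_p D = 2600 × 984 × 2.07 = 5.30×10^6 J/(m²·K).
τ = 6.49 days = 5.61×10^5 s.
λ = C / τ = 5.30×10^6 / 5.61×10^5 = 9.44 W/(m²·K).

9.44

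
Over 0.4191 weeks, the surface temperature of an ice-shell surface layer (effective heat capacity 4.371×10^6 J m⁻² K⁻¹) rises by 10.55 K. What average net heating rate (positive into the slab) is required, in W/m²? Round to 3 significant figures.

Areal heat capacity C = 4.371×10^6 J m⁻² K⁻¹ (given).
Required heat per unit area: Q = C ΔT = 4.37×10^6 × 10.55 = 4.61×10^7 J/m².
Flux F = Q / Δt = 4.61×10^7 / 2.53×10^5 s = 182 W/m².

182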